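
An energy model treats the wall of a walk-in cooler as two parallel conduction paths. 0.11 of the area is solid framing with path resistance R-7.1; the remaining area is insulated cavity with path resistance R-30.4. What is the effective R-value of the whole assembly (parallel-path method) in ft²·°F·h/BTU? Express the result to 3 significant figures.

U_eff = 0.89/30.4 + 0.11/7.1 = 0.02928 + 0.01549 = 0.04477
R_eff = 1/U_eff = 22.34 ft²·°F·h/BTU

22.3 ft²·°F·h/BTU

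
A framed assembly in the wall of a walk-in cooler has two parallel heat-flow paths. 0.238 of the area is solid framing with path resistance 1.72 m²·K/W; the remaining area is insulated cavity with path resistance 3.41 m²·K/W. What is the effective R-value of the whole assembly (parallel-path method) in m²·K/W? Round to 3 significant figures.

2.76 m²·K/W

U_eff = 0.762/3.41 + 0.238/1.72 = 0.2235 + 0.1384 = 0.3618
R_eff = 1/U_eff = 2.764 m²·K/W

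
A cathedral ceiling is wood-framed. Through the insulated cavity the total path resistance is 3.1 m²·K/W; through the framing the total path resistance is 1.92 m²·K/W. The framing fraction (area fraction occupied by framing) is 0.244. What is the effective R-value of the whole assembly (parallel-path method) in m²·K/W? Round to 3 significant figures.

2.70 m²·K/W

U_eff = 0.756/3.1 + 0.244/1.92 = 0.2439 + 0.1271 = 0.371
R_eff = 1/U_eff = 2.696 m²·K/W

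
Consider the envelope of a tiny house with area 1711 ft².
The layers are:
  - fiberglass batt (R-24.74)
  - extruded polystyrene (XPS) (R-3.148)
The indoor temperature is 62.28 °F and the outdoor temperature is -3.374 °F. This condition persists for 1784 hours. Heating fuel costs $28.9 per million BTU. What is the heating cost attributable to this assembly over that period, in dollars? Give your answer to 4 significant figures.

207.7 dollars

R_total = 24.74 + 3.148 = 27.888 ft²·°F·h/BTU
Q = 1711 × (62.28 − (-3.374)) / 27.888 = 4028 BTU/h
E = 4028 × 1784 = 7186000 BTU
Cost = 7186000/10⁶ × 28.9 = $207.68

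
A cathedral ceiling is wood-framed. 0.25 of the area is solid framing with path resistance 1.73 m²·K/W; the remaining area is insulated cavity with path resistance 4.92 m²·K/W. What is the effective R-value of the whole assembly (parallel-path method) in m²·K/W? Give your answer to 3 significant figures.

U_eff = 0.75/4.92 + 0.25/1.73 = 0.1524 + 0.1445 = 0.2969
R_eff = 1/U_eff = 3.368 m²·K/W

3.37 m²·K/W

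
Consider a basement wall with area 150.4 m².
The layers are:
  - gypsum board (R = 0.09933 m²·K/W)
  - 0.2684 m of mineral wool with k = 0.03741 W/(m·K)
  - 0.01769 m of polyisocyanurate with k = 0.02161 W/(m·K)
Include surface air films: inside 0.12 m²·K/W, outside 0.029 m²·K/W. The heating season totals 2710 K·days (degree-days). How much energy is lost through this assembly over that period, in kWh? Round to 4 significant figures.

1187 kWh

0.2684/0.03741 = 7.1746
0.01769/0.02161 = 0.8186
R_total = 0.12 + 0.09933 + 7.1746 + 0.8186 + 0.029 = 8.2415 m²·K/W
E = A × HDD × 24 / R / 1000 = 150.4 × 2710 × 24 / 8.2415 / 1000 = 1186.9 kWh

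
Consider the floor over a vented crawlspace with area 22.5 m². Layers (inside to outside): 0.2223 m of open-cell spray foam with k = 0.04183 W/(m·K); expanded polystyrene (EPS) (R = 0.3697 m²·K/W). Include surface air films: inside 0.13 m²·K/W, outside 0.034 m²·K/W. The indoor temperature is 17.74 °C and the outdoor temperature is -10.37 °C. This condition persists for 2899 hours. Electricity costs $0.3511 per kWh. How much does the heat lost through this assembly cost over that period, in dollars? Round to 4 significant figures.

110.1 dollars

0.2223/0.04183 = 5.3144
R_total = 0.13 + 5.3144 + 0.3697 + 0.034 = 5.8481 m²·K/W
Q = 22.5 × (17.74 − (-10.37)) / 5.8481 = 108.15 W
E = 108.15 W × 2899 h / 1000 = 313.53 kWh
Cost = 313.53 × 0.3511 = $110.08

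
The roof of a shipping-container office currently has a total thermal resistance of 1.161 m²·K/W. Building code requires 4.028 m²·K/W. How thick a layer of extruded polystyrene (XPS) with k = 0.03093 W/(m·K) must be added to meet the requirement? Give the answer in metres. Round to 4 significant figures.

ΔR = 4.028 − 1.161 = 2.867 m²·K/W
L = ΔR × k = 2.867 × 0.03093 = 0.088676 m

0.08868 m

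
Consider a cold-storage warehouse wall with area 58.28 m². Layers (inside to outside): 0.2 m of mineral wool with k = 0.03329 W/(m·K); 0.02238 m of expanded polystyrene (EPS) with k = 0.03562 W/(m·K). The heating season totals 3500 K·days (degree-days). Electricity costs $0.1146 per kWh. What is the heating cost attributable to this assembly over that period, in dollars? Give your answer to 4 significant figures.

0.2/0.03329 = 6.0078
0.02238/0.03562 = 0.6283
R_total = 6.0078 + 0.6283 = 6.6361 m²·K/W
E = A × HDD × 24 / R / 1000 = 58.28 × 3500 × 24 / 6.6361 / 1000 = 737.71 kWh
Cost = 737.71 × 0.1146 = $84.541

84.54 dollars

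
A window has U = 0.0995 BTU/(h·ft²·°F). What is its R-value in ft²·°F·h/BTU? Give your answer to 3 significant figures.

R = 1/U = 1/0.0995 = 10.05

10.1 ft²·°F·h/BTU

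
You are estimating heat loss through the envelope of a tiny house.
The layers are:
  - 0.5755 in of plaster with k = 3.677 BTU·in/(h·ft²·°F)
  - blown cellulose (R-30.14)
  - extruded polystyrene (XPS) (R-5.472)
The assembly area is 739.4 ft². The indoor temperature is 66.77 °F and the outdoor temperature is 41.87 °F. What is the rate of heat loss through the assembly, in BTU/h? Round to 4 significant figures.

0.5755/3.677 = 0.15651
R_total = 0.15651 + 30.14 + 5.472 = 35.769 ft²·°F·h/BTU
Q = A·ΔT/R = 739.4 × (66.77 − 41.87) / 35.769 = 514.73 BTU/h

514.7 BTU/h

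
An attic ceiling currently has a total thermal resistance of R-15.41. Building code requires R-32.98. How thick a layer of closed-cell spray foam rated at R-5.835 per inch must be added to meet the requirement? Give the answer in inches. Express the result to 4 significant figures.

ΔR = 32.98 − 15.41 = 17.57 ft²·°F·h/BTU
L = ΔR / (R/in) = 17.57/5.835 = 3.0111 in

3.011 in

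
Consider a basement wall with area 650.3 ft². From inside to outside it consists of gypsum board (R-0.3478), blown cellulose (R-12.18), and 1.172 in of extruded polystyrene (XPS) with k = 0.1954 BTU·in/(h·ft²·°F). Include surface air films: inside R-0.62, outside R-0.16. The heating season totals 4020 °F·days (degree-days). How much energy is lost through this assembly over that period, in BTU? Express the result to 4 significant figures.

3250000 BTU

1.172/0.1954 = 5.998
R_total = 0.62 + 0.3478 + 12.18 + 5.998 + 0.16 = 19.306 ft²·°F·h/BTU
E = A × HDD × 24 / R = 650.3 × 4020 × 24 / 19.306 = 3249900 BTU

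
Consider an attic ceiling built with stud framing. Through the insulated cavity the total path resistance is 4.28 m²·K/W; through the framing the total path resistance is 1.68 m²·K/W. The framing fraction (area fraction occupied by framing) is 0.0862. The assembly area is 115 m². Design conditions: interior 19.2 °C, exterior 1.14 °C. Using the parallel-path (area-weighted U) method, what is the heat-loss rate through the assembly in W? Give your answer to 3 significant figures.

U_eff = 0.9138/4.28 + 0.0862/1.68 = 0.2135 + 0.05131 = 0.2648
R_eff = 1/U_eff = 3.776 m²·K/W
Q = 115 × (19.2 − 1.14) / 3.776 = 550 W

550 W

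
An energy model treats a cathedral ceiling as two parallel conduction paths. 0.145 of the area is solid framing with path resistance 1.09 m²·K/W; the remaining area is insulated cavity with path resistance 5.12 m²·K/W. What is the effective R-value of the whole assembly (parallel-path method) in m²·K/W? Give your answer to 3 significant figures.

3.33 m²·K/W

U_eff = 0.855/5.12 + 0.145/1.09 = 0.167 + 0.133 = 0.3
R_eff = 1/U_eff = 3.333 m²·K/W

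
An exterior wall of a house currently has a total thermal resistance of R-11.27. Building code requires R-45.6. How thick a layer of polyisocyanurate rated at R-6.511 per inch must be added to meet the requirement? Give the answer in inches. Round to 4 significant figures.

ΔR = 45.6 − 11.27 = 34.33 ft²·°F·h/BTU
L = ΔR / (R/in) = 34.33/6.511 = 5.2726 in

5.273 in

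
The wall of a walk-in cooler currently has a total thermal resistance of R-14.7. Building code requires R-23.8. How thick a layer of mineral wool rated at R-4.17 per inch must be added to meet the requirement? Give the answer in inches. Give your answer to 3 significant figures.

ΔR = 23.8 − 14.7 = 9.1 ft²·°F·h/BTU
L = ΔR / (R/in) = 9.1/4.17 = 2.182 in

2.18 in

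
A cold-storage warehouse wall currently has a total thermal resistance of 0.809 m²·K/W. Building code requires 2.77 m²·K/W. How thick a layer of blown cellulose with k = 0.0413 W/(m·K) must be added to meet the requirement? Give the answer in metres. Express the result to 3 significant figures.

0.0810 m

ΔR = 2.77 − 0.809 = 1.961 m²·K/W
L = ΔR × k = 1.961 × 0.0413 = 0.08099 m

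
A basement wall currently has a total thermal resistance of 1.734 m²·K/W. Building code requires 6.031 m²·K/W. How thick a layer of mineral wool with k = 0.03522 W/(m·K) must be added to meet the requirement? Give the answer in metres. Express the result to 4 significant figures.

0.1513 m

ΔR = 6.031 − 1.734 = 4.297 m²·K/W
L = ΔR × k = 4.297 × 0.03522 = 0.15134 m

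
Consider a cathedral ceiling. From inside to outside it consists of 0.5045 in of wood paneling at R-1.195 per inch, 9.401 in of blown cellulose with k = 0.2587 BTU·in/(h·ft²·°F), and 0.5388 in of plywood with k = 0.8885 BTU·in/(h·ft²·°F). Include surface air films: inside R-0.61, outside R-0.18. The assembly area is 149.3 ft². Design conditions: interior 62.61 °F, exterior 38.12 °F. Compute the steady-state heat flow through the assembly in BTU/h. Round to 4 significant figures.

95.37 BTU/h

0.5045 × 1.195 = 0.60288
9.401/0.2587 = 36.339
0.5388/0.8885 = 0.60642
R_total = 0.61 + 0.60288 + 36.339 + 0.60642 + 0.18 = 38.339 ft²·°F·h/BTU
Q = A·ΔT/R = 149.3 × (62.61 − 38.12) / 38.339 = 95.37 BTU/h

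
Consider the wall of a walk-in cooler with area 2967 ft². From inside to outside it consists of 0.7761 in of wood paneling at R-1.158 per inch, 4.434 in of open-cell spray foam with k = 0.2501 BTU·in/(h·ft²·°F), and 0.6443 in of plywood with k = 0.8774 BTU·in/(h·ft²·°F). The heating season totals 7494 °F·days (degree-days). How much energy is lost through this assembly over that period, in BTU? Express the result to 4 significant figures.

27560000 BTU

0.7761 × 1.158 = 0.89872
4.434/0.2501 = 17.729
0.6443/0.8774 = 0.73433
R_total = 0.89872 + 17.729 + 0.73433 = 19.362 ft²·°F·h/BTU
E = A × HDD × 24 / R = 2967 × 7494 × 24 / 19.362 = 27561000 BTU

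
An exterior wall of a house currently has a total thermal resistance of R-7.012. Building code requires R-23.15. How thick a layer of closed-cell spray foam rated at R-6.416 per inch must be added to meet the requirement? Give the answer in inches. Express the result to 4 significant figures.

ΔR = 23.15 − 7.012 = 16.138 ft²·°F·h/BTU
L = ΔR / (R/in) = 16.138/6.416 = 2.5153 in

2.515 in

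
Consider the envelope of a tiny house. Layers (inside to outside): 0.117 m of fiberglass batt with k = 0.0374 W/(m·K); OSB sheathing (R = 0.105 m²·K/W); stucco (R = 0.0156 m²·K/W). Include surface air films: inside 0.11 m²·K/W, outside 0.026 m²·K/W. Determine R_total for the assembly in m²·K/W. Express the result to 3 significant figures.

3.38 m²·K/W

0.117/0.0374 = 3.128
R_total = 0.11 + 3.128 + 0.105 + 0.0156 + 0.026 = 3.385 m²·K/W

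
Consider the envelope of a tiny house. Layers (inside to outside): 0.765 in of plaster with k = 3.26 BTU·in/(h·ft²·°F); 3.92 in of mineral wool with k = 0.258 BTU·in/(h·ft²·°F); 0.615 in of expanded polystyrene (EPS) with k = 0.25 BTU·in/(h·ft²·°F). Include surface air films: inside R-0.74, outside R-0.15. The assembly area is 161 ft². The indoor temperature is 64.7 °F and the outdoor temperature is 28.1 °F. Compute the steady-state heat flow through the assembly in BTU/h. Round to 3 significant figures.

0.765/3.26 = 0.2347
3.92/0.258 = 15.19
0.615/0.25 = 2.46
R_total = 0.74 + 0.2347 + 15.19 + 2.46 + 0.15 = 18.78 ft²·°F·h/BTU
Q = A·ΔT/R = 161 × (64.7 − 28.1) / 18.78 = 313.8 BTU/h

314 BTU/h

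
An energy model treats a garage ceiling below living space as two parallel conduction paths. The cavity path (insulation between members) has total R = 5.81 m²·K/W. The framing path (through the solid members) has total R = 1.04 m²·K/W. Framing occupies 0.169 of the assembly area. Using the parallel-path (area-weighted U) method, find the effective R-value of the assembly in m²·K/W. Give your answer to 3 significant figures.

U_eff = 0.831/5.81 + 0.169/1.04 = 0.143 + 0.1625 = 0.3055
R_eff = 1/U_eff = 3.273 m²·K/W

3.27 m²·K/W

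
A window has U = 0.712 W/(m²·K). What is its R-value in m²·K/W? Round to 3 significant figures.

1.40 m²·K/W

R = 1/U = 1/0.712 = 1.404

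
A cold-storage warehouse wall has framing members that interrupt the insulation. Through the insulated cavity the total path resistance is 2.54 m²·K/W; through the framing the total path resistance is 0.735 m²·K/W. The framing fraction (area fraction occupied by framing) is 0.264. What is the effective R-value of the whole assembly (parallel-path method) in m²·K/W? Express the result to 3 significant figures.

U_eff = 0.736/2.54 + 0.264/0.735 = 0.2898 + 0.3592 = 0.6489
R_eff = 1/U_eff = 1.541 m²·K/W

1.54 m²·K/W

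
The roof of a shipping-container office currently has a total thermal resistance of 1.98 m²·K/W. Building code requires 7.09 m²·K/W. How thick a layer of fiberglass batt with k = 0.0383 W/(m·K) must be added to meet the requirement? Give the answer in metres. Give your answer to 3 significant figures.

ΔR = 7.09 − 1.98 = 5.11 m²·K/W
L = ΔR × k = 5.11 × 0.0383 = 0.1957 m

0.196 m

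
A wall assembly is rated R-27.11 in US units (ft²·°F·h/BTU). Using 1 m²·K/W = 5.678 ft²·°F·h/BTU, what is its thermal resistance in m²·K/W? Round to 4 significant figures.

4.775 m²·K/W

R_SI = 27.11/5.678 = 4.7746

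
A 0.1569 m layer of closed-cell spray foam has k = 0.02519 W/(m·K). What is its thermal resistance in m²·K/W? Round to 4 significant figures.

R = L/k = 0.1569/0.02519 = 6.2287 m²·K/W

6.229 m²·K/W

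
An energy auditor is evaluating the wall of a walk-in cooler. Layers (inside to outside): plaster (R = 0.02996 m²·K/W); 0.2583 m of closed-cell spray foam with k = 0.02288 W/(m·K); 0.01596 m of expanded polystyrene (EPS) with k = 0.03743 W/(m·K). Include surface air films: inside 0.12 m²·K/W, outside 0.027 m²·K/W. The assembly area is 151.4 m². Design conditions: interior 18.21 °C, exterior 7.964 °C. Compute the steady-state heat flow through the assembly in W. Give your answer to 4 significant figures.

0.2583/0.02288 = 11.289
0.01596/0.03743 = 0.4264
R_total = 0.12 + 0.02996 + 11.289 + 0.4264 + 0.027 = 11.893 m²·K/W
Q = A·ΔT/R = 151.4 × (18.21 − 7.964) / 11.893 = 130.44 W

130.4 W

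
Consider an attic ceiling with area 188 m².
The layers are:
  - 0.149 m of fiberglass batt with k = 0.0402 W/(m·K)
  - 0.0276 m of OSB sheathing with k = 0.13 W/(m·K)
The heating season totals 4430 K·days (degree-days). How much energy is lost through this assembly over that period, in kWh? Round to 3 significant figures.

0.149/0.0402 = 3.706
0.0276/0.13 = 0.2123
R_total = 3.706 + 0.2123 = 3.919 m²·K/W
E = A × HDD × 24 / R / 1000 = 188 × 4430 × 24 / 3.919 / 1000 = 5101 kWh

5100 kWh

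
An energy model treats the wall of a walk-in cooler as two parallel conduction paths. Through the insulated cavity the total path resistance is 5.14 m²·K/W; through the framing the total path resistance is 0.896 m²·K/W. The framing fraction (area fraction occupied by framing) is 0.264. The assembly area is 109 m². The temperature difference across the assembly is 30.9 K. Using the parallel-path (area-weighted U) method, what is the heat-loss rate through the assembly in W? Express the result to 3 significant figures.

U_eff = 0.736/5.14 + 0.264/0.896 = 0.1432 + 0.2946 = 0.4378
R_eff = 1/U_eff = 2.284 m²·K/W
Q = 109 × 30.9 / 2.284 = 1475 W

1470 W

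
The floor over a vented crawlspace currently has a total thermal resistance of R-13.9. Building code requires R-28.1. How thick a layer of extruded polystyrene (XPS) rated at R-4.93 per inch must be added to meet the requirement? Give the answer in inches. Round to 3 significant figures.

ΔR = 28.1 − 13.9 = 14.2 ft²·°F·h/BTU
L = ΔR / (R/in) = 14.2/4.93 = 2.88 in

2.88 in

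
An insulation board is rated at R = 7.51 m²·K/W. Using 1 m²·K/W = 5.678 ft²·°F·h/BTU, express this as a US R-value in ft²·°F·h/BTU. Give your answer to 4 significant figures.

R_US = 7.51 × 5.678 = 42.642

42.64 ft²·°F·h/BTU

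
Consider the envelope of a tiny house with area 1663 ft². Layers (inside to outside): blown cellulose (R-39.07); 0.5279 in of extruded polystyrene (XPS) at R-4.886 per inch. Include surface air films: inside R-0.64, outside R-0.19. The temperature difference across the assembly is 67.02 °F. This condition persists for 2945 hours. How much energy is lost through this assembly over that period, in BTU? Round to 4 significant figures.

0.5279 × 4.886 = 2.5793
R_total = 0.64 + 39.07 + 2.5793 + 0.19 = 42.479 ft²·°F·h/BTU
Q = 1663 × 67.02 / 42.479 = 2623.7 BTU/h
E = 2623.7 × 2945 = 7726900 BTU

7727000 BTU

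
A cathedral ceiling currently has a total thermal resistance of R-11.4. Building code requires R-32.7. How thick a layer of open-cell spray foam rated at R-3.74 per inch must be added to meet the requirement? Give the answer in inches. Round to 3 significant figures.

5.70 in

ΔR = 32.7 − 11.4 = 21.3 ft²·°F·h/BTU
L = ΔR / (R/in) = 21.3/3.74 = 5.695 in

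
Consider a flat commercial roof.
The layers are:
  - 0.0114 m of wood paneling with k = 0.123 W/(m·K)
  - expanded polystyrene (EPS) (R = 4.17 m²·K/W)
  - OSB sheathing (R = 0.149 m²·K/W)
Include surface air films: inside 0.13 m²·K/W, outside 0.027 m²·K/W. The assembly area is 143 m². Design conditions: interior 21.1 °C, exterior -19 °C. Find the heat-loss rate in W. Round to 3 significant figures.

0.0114/0.123 = 0.09268
R_total = 0.13 + 0.09268 + 4.17 + 0.149 + 0.027 = 4.569 m²·K/W
Q = A·ΔT/R = 143 × (21.1 − (-19)) / 4.569 = 1255 W

1260 W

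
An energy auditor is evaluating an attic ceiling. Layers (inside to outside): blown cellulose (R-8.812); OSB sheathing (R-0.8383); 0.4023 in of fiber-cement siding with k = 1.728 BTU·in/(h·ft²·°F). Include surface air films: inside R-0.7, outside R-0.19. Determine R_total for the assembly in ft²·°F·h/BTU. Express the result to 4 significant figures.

0.4023/1.728 = 0.23281
R_total = 0.7 + 8.812 + 0.8383 + 0.23281 + 0.19 = 10.773 ft²·°F·h/BTU

10.77 ft²·°F·h/BTU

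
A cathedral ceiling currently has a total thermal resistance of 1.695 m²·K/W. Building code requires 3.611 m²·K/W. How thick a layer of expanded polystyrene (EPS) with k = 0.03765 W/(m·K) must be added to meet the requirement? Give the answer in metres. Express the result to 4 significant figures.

ΔR = 3.611 − 1.695 = 1.916 m²·K/W
L = ΔR × k = 1.916 × 0.03765 = 0.072137 m

0.07214 m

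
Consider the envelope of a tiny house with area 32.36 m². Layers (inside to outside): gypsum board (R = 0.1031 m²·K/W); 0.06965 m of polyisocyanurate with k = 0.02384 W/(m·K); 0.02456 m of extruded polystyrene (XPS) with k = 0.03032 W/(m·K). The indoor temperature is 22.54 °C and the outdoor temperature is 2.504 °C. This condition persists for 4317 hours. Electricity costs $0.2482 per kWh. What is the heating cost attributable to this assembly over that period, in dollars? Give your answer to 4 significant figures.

181.2 dollars

0.06965/0.02384 = 2.9216
0.02456/0.03032 = 0.81003
R_total = 0.1031 + 2.9216 + 0.81003 = 3.8347 m²·K/W
Q = 32.36 × (22.54 − 2.504) / 3.8347 = 169.08 W
E = 169.08 W × 4317 h / 1000 = 729.91 kWh
Cost = 729.91 × 0.2482 = $181.16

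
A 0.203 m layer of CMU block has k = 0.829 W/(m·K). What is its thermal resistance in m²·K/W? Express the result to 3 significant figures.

R = L/k = 0.203/0.829 = 0.2449 m²·K/W

0.245 m²·K/W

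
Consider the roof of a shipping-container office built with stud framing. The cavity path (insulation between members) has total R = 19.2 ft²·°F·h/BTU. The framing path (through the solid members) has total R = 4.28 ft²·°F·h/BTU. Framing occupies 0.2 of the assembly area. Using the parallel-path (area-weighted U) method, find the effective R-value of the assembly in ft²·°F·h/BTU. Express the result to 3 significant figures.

11.3 ft²·°F·h/BTU

U_eff = 0.8/19.2 + 0.2/4.28 = 0.04167 + 0.04673 = 0.0884
R_eff = 1/U_eff = 11.31 ft²·°F·h/BTU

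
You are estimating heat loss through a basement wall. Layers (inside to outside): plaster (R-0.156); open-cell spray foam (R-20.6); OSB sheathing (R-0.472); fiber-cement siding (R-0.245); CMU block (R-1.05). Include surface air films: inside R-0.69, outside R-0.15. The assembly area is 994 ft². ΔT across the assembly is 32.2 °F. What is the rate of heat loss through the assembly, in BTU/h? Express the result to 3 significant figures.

R_total = 0.69 + 0.156 + 20.6 + 0.472 + 0.245 + 1.05 + 0.15 = 23.36 ft²·°F·h/BTU
Q = A·ΔT/R = 994 × 32.2 / 23.36 = 1370 BTU/h

1370 BTU/h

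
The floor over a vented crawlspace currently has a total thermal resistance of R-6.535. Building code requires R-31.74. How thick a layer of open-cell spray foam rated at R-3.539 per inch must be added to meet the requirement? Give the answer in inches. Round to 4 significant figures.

ΔR = 31.74 − 6.535 = 25.205 ft²·°F·h/BTU
L = ΔR / (R/in) = 25.205/3.539 = 7.1221 in

7.122 in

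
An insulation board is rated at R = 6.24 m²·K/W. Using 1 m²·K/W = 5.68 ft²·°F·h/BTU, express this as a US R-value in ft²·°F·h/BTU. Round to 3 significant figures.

R_US = 6.24 × 5.68 = 35.44

35.4 ft²·°F·h/BTU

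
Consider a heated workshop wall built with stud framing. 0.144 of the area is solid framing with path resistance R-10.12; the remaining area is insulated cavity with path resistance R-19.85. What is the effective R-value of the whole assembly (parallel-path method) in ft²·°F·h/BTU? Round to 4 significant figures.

U_eff = 0.856/19.85 + 0.144/10.12 = 0.043123 + 0.014229 = 0.057353
R_eff = 1/U_eff = 17.436 ft²·°F·h/BTU

17.44 ft²·°F·h/BTU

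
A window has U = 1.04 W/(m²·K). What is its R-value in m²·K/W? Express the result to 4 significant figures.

0.9615 m²·K/W

R = 1/U = 1/1.04 = 0.96154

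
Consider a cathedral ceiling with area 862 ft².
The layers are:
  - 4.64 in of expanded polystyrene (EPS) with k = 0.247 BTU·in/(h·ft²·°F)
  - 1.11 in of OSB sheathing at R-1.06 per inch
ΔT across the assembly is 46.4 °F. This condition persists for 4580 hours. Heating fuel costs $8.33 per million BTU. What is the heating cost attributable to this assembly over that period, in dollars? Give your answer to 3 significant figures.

76.4 dollars

4.64/0.247 = 18.79
1.11 × 1.06 = 1.177
R_total = 18.79 + 1.177 = 19.96 ft²·°F·h/BTU
Q = 862 × 46.4 / 19.96 = 2004 BTU/h
E = 2004 × 4580 = 9177000 BTU
Cost = 9177000/10⁶ × 8.33 = $76.44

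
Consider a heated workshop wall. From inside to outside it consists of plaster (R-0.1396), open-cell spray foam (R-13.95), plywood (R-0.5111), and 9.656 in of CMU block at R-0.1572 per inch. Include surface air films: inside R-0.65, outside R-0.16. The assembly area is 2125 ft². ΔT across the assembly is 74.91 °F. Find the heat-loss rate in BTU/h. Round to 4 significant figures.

9.656 × 0.1572 = 1.5179
R_total = 0.65 + 0.1396 + 13.95 + 0.5111 + 1.5179 + 0.16 = 16.929 ft²·°F·h/BTU
Q = A·ΔT/R = 2125 × 74.91 / 16.929 = 9403.2 BTU/h

9403 BTU/h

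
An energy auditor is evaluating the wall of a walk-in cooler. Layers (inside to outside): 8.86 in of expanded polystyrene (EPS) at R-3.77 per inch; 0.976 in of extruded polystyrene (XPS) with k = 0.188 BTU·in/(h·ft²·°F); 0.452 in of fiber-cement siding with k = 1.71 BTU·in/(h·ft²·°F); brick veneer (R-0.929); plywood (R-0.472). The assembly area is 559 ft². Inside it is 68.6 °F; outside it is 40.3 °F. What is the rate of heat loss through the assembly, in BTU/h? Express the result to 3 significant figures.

8.86 × 3.77 = 33.4
0.976/0.188 = 5.191
0.452/1.71 = 0.2643
R_total = 33.4 + 5.191 + 0.2643 + 0.929 + 0.472 = 40.26 ft²·°F·h/BTU
Q = A·ΔT/R = 559 × (68.6 − 40.3) / 40.26 = 392.9 BTU/h

393 BTU/h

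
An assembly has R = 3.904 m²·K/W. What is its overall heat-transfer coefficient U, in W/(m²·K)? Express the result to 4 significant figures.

0.2561 W/(m²·K)

U = 1/R = 1/3.904 = 0.25615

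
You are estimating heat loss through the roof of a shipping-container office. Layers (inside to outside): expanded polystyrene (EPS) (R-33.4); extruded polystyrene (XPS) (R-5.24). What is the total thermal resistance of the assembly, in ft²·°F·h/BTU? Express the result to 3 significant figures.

38.6 ft²·°F·h/BTU

R_total = 33.4 + 5.24 = 38.64 ft²·°F·h/BTU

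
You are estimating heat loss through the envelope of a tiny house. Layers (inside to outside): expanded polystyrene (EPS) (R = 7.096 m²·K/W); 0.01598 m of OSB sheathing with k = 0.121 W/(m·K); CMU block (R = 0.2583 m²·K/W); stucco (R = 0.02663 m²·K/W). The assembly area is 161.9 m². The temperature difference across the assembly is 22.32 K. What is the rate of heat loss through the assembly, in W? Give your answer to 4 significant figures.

0.01598/0.121 = 0.13207
R_total = 7.096 + 0.13207 + 0.2583 + 0.02663 = 7.513 m²·K/W
Q = A·ΔT/R = 161.9 × 22.32 / 7.513 = 480.98 W

481.0 W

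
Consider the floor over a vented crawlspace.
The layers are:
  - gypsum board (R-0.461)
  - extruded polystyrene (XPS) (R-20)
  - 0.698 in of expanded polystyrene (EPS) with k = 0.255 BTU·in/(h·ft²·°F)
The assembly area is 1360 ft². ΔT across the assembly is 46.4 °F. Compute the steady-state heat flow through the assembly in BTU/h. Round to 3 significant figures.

2720 BTU/h

0.698/0.255 = 2.737
R_total = 0.461 + 20 + 2.737 = 23.2 ft²·°F·h/BTU
Q = A·ΔT/R = 1360 × 46.4 / 23.2 = 2720 BTU/h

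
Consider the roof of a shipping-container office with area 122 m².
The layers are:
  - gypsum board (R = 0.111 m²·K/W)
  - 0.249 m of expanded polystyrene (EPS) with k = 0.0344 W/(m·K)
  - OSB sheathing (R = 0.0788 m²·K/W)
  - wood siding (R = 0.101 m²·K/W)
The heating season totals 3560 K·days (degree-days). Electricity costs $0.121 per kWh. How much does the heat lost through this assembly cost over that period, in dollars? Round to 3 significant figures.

0.249/0.0344 = 7.238
R_total = 0.111 + 7.238 + 0.0788 + 0.101 = 7.529 m²·K/W
E = A × HDD × 24 / R / 1000 = 122 × 3560 × 24 / 7.529 / 1000 = 1384 kWh
Cost = 1384 × 0.121 = $167.5

168 dollars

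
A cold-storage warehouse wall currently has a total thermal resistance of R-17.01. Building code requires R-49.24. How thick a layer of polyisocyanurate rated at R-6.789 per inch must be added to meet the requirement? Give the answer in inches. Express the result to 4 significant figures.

4.747 in

ΔR = 49.24 − 17.01 = 32.23 ft²·°F·h/BTU
L = ΔR / (R/in) = 32.23/6.789 = 4.7474 in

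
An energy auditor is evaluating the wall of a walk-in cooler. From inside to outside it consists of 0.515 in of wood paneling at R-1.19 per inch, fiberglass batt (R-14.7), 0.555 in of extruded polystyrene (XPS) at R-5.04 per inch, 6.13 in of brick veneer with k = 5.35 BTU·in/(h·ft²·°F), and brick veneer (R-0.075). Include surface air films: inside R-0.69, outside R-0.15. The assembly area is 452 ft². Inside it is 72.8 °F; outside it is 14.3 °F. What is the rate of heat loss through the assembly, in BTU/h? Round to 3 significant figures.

1310 BTU/h

0.515 × 1.19 = 0.6129
0.555 × 5.04 = 2.797
6.13/5.35 = 1.146
R_total = 0.69 + 0.6129 + 14.7 + 2.797 + 1.146 + 0.075 + 0.15 = 20.17 ft²·°F·h/BTU
Q = A·ΔT/R = 452 × (72.8 − 14.3) / 20.17 = 1311 BTU/h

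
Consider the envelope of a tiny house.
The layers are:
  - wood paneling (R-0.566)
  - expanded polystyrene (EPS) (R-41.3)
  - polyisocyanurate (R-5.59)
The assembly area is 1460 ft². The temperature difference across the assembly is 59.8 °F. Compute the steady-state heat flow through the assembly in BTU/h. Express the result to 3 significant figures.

R_total = 0.566 + 41.3 + 5.59 = 47.46 ft²·°F·h/BTU
Q = A·ΔT/R = 1460 × 59.8 / 47.46 = 1840 BTU/h

1840 BTU/h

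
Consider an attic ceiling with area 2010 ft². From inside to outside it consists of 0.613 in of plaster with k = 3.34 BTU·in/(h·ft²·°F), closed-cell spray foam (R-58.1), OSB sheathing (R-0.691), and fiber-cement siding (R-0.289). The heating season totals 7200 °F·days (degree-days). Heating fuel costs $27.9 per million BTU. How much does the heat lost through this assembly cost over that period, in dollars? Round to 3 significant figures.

164 dollars

0.613/3.34 = 0.1835
R_total = 0.1835 + 58.1 + 0.691 + 0.289 = 59.26 ft²·°F·h/BTU
E = A × HDD × 24 / R = 2010 × 7200 × 24 / 59.26 = 5861000 BTU
Cost = 5861000/10⁶ × 27.9 = $163.5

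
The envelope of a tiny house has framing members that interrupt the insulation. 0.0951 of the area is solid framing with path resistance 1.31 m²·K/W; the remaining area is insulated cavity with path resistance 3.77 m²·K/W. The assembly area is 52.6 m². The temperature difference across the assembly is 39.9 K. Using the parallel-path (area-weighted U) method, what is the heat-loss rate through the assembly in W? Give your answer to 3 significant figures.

U_eff = 0.9049/3.77 + 0.0951/1.31 = 0.24 + 0.0726 = 0.3126
R_eff = 1/U_eff = 3.199 m²·K/W
Q = 52.6 × 39.9 / 3.199 = 656.1 W

656 W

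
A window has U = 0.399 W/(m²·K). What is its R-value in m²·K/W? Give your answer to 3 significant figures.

R = 1/U = 1/0.399 = 2.506

2.51 m²·K/W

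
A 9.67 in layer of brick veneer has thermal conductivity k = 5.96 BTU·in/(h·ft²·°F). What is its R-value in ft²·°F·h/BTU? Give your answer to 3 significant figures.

1.62 ft²·°F·h/BTU

R = L/k = 9.67/5.96 = 1.622 ft²·°F·h/BTU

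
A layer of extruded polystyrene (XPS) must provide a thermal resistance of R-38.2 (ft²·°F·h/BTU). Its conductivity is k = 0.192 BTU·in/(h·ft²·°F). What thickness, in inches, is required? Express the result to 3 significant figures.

L = R × k = 38.2 × 0.192 = 7.334 in

7.33 in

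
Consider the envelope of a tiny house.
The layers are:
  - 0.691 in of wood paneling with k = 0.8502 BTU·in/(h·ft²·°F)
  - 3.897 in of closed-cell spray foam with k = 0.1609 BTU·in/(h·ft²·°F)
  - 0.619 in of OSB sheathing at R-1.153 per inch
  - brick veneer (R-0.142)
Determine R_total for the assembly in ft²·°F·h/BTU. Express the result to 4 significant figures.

25.89 ft²·°F·h/BTU

0.691/0.8502 = 0.81275
3.897/0.1609 = 24.22
0.619 × 1.153 = 0.71371
R_total = 0.81275 + 24.22 + 0.71371 + 0.142 = 25.888 ft²·°F·h/BTU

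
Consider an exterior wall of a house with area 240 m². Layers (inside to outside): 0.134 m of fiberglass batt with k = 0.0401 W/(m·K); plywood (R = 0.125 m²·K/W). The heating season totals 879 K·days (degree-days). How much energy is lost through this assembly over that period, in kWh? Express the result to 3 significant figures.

1460 kWh

0.134/0.0401 = 3.342
R_total = 3.342 + 0.125 = 3.467 m²·K/W
E = A × HDD × 24 / R / 1000 = 240 × 879 × 24 / 3.467 / 1000 = 1461 kWh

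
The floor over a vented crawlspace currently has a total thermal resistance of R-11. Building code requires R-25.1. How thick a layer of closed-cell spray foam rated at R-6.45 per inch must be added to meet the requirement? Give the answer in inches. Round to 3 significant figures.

ΔR = 25.1 − 11 = 14.1 ft²·°F·h/BTU
L = ΔR / (R/in) = 14.1/6.45 = 2.186 in

2.19 in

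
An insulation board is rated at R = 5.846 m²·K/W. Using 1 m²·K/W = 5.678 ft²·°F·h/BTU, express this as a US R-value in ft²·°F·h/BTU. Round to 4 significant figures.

R_US = 5.846 × 5.678 = 33.194

33.19 ft²·°F·h/BTU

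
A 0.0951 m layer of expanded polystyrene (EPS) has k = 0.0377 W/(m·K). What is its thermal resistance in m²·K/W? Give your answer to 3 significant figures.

R = L/k = 0.0951/0.0377 = 2.523 m²·K/W

2.52 m²·K/W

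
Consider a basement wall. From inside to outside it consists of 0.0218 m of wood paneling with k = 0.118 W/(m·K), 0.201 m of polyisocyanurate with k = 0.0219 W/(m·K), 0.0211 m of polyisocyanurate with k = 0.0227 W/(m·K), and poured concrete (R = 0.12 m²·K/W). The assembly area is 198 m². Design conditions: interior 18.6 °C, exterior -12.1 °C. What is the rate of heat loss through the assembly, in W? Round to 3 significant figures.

584 W

0.0218/0.118 = 0.1847
0.201/0.0219 = 9.178
0.0211/0.0227 = 0.9295
R_total = 0.1847 + 9.178 + 0.9295 + 0.12 = 10.41 m²·K/W
Q = A·ΔT/R = 198 × (18.6 − (-12.1)) / 10.41 = 583.8 W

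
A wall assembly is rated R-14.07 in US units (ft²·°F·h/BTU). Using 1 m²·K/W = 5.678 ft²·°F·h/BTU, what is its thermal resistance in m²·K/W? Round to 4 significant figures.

R_SI = 14.07/5.678 = 2.478

2.478 m²·K/W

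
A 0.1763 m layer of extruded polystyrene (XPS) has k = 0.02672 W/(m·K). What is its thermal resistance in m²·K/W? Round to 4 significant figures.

6.598 m²·K/W

R = L/k = 0.1763/0.02672 = 6.5981 m²·K/W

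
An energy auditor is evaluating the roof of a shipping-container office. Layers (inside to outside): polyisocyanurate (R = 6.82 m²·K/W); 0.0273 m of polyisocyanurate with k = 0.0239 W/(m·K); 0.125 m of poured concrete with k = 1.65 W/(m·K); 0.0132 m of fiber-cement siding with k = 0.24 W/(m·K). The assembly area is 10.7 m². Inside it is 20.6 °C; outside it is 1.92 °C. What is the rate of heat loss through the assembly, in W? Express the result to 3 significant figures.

24.7 W

0.0273/0.0239 = 1.142
0.125/1.65 = 0.07576
0.0132/0.24 = 0.055
R_total = 6.82 + 1.142 + 0.07576 + 0.055 = 8.093 m²·K/W
Q = A·ΔT/R = 10.7 × (20.6 − 1.92) / 8.093 = 24.7 W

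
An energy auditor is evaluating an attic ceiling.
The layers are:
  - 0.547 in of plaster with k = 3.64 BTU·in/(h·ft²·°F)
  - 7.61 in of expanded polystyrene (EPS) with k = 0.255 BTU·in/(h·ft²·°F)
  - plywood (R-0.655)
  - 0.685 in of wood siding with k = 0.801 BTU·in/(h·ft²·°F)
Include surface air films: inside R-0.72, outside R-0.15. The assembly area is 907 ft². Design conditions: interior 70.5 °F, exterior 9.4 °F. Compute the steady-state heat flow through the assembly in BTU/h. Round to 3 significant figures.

1710 BTU/h

0.547/3.64 = 0.1503
7.61/0.255 = 29.84
0.685/0.801 = 0.8552
R_total = 0.72 + 0.1503 + 29.84 + 0.655 + 0.8552 + 0.15 = 32.37 ft²·°F·h/BTU
Q = A·ΔT/R = 907 × (70.5 − 9.4) / 32.37 = 1712 BTU/h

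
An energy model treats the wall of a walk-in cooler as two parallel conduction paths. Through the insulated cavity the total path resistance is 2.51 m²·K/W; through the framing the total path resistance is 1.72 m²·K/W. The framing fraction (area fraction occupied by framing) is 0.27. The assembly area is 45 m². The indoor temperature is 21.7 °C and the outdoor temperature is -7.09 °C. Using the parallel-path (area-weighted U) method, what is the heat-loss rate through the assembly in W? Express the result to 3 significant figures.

580 W

U_eff = 0.73/2.51 + 0.27/1.72 = 0.2908 + 0.157 = 0.4478
R_eff = 1/U_eff = 2.233 m²·K/W
Q = 45 × (21.7 − (-7.09)) / 2.233 = 580.2 W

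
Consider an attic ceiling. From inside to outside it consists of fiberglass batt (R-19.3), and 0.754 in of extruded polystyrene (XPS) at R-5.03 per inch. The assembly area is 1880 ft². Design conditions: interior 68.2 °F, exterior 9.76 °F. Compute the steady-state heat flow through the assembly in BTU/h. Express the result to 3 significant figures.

0.754 × 5.03 = 3.793
R_total = 19.3 + 3.793 = 23.09 ft²·°F·h/BTU
Q = A·ΔT/R = 1880 × (68.2 − 9.76) / 23.09 = 4758 BTU/h

4760 BTU/h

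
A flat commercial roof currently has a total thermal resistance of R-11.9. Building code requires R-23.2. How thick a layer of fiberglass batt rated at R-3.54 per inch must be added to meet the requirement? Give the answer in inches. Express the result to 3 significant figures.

ΔR = 23.2 − 11.9 = 11.3 ft²·°F·h/BTU
L = ΔR / (R/in) = 11.3/3.54 = 3.192 in

3.19 in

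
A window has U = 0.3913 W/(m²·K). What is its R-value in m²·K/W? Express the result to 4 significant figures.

R = 1/U = 1/0.3913 = 2.5556

2.556 m²·K/W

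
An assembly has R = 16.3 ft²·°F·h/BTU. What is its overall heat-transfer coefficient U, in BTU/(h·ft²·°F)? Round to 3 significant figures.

0.0613 BTU/(h·ft²·°F)

U = 1/R = 1/16.3 = 0.06135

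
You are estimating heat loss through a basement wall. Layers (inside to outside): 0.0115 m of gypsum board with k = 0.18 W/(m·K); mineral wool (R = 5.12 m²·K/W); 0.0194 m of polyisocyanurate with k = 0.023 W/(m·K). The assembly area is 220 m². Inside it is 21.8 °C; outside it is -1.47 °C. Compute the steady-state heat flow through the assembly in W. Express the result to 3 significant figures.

0.0115/0.18 = 0.06389
0.0194/0.023 = 0.8435
R_total = 0.06389 + 5.12 + 0.8435 = 6.027 m²·K/W
Q = A·ΔT/R = 220 × (21.8 − (-1.47)) / 6.027 = 849.4 W

849 W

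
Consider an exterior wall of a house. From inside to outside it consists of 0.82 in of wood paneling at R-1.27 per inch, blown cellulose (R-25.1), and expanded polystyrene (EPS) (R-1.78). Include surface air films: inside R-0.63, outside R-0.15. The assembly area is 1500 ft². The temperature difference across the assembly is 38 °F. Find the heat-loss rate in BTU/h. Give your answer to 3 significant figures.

0.82 × 1.27 = 1.041
R_total = 0.63 + 1.041 + 25.1 + 1.78 + 0.15 = 28.7 ft²·°F·h/BTU
Q = A·ΔT/R = 1500 × 38 / 28.7 = 1986 BTU/h

1990 BTU/h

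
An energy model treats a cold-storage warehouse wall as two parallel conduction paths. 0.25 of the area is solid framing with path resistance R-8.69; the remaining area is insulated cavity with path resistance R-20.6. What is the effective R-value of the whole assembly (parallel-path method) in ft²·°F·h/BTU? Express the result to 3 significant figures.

U_eff = 0.75/20.6 + 0.25/8.69 = 0.03641 + 0.02877 = 0.06518
R_eff = 1/U_eff = 15.34 ft²·°F·h/BTU

15.3 ft²·°F·h/BTU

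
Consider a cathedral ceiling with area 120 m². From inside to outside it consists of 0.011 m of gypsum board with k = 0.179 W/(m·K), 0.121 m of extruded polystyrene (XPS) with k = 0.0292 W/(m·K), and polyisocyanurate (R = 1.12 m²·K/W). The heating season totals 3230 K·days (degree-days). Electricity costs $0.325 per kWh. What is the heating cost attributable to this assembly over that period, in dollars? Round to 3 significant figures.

568 dollars

0.011/0.179 = 0.06145
0.121/0.0292 = 4.144
R_total = 0.06145 + 4.144 + 1.12 = 5.325 m²·K/W
E = A × HDD × 24 / R / 1000 = 120 × 3230 × 24 / 5.325 / 1000 = 1747 kWh
Cost = 1747 × 0.325 = $567.7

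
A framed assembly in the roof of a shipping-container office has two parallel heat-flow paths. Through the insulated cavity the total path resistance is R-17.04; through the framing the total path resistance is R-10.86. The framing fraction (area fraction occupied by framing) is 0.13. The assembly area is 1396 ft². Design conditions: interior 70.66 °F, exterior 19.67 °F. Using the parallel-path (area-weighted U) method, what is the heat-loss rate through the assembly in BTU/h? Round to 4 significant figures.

4486 BTU/h

U_eff = 0.87/17.04 + 0.13/10.86 = 0.051056 + 0.011971 = 0.063027
R_eff = 1/U_eff = 15.866 ft²·°F·h/BTU
Q = 1396 × (70.66 − 19.67) / 15.866 = 4486.4 BTU/h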